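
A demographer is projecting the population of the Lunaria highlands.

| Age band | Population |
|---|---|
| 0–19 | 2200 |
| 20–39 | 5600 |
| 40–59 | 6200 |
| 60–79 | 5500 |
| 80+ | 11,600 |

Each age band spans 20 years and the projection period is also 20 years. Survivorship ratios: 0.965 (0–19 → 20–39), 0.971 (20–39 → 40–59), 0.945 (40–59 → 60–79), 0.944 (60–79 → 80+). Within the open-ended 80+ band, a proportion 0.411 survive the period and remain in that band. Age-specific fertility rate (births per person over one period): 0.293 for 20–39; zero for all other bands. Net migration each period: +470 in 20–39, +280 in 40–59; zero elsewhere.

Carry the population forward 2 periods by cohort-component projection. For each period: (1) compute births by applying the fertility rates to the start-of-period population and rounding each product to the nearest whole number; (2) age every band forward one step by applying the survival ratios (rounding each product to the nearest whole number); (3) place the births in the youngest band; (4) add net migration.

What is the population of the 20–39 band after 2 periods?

2054

Call the groups 1 to 5, youngest first.
Period 1:
Births: 5600 × 0.293 = 1641
Group 2: 2200 × 0.965 = 2123
Group 3: 5600 × 0.971 = 5438
Group 4: 6200 × 0.945 = 5859
Group 5: 5500 × 0.944 + 11600 × 0.411 = 5192 + 4768 = 9960
Net migration: Group 2 + 470 → 2593; Group 3 + 280 → 5718
Giving 1641 / 2593 / 5718 / 5859 / 9960.
Period 2:
Births: 2593 × 0.293 = 760
Group 2: 1641 × 0.965 = 1584
Group 3: 2593 × 0.971 = 2518
Group 4: 5718 × 0.945 = 5404
Group 5: 5859 × 0.944 + 9960 × 0.411 = 5531 + 4094 = 9625
Net migration: Group 2 + 470 → 2054; Group 3 + 280 → 2798
Giving 760 / 2054 / 2798 / 5404 / 9625.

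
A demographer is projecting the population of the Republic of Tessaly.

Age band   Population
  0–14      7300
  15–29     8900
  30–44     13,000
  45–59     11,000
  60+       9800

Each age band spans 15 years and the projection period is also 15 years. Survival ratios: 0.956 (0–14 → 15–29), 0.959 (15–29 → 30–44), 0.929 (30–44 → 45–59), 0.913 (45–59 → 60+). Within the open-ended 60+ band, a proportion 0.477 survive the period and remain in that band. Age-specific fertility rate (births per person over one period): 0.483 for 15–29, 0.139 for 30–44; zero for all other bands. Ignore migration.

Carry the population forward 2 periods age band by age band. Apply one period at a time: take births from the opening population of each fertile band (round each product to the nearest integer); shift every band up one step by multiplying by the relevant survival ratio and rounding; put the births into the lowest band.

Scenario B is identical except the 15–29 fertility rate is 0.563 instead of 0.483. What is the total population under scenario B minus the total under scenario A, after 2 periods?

1239

Numbering the bands 1..5 from youngest to oldest:
Period 1.
Births: 8900 * 0.483 = 4299 ; 13000 * 0.139 = 1807 — total 6106
Band 2: 7300 * 0.956 = 6979
Band 3: 8900 * 0.959 = 8535
Band 4: 13000 * 0.929 = 12077
Band 5: 11000 * 0.913 + 9800 * 0.477 = 10043 + 4675 = 14718
→ [6106, 6979, 8535, 12077, 14718]
Period 2.
Births: 6979 * 0.483 = 3371 ; 8535 * 0.139 = 1186 — total 4557
Band 2: 6106 * 0.956 = 5837
Band 3: 6979 * 0.959 = 6693
Band 4: 8535 * 0.929 = 7929
Band 5: 12077 * 0.913 + 14718 * 0.477 = 11026 + 7020 = 18046
→ [4557, 5837, 6693, 7929, 18046]
Scenario A total after 2 periods: 43062
Scenario B projection —
Period 1.
Births: 8900 * 0.563 = 5011 ; 13000 * 0.139 = 1807 — total 6818
Band 2: 7300 * 0.956 = 6979
Band 3: 8900 * 0.959 = 8535
Band 4: 13000 * 0.929 = 12077
Band 5: 11000 * 0.913 + 9800 * 0.477 = 10043 + 4675 = 14718
→ [6818, 6979, 8535, 12077, 14718]
Period 2.
Births: 6979 * 0.563 = 3929 ; 8535 * 0.139 = 1186 — total 5115
Band 2: 6818 * 0.956 = 6518
Band 3: 6979 * 0.959 = 6693
Band 4: 8535 * 0.929 = 7929
Band 5: 12077 * 0.913 + 14718 * 0.477 = 11026 + 7020 = 18046
→ [5115, 6518, 6693, 7929, 18046]
Scenario B total after 2 periods: 44301
Difference B − A = 44301 − 43062 = 1239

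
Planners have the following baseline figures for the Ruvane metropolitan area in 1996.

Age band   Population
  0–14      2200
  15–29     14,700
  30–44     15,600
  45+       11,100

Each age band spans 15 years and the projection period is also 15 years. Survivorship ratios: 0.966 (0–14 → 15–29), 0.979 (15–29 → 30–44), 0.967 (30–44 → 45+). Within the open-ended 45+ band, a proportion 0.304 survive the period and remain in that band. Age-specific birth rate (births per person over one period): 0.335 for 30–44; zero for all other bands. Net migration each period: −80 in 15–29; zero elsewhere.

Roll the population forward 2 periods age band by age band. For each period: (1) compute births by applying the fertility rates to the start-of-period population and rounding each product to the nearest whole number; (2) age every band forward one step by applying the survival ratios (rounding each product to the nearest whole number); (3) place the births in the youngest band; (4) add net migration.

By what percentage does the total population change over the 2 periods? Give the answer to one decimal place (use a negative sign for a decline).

Period 1.
Births: 15600 × 0.335 = 5226
15–29: 2200 × 0.966 = 2125
30–44: 14700 × 0.979 = 14391
45+: 15600 × 0.967 + 11100 × 0.304 = 15085 + 3374 = 18459
Net migration: 15–29 − 80 → 2045
End of period: [5226, 2045, 14391, 18459]
Period 2.
Births: 14391 × 0.335 = 4821
15–29: 5226 × 0.966 = 5048
30–44: 2045 × 0.979 = 2002
45+: 14391 × 0.967 + 18459 × 0.304 = 13916 + 5612 = 19528
Net migration: 15–29 − 80 → 4968
End of period: [4821, 4968, 2002, 19528]
Total: 43600 → 31319; change = -12281; percentage change = -28.2%

-28.2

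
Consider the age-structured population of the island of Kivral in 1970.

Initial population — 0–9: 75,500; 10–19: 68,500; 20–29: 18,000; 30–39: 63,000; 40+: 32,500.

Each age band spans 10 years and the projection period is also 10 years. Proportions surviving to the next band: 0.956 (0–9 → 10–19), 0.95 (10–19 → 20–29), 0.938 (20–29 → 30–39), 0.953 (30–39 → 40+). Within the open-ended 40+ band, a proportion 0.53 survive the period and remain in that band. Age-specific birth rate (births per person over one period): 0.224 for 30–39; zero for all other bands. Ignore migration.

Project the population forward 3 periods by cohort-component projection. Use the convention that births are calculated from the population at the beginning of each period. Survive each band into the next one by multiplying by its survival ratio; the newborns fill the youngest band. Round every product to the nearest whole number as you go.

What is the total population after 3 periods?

Call the bands 1 to 5, youngest first.
[period 1]
Births: 63000 * 0.224 = 14112
Band 2: 75500 * 0.956 = 72178
Band 3: 68500 * 0.95 = 65075
Band 4: 18000 * 0.938 = 16884
Band 5: 63000 * 0.953 + 32500 * 0.53 = 60039 + 17225 = 77264
Population now: 0–9=14112, 10–19=72178, 20–29=65075, 30–39=16884, 40+=77264
[period 2]
Births: 16884 * 0.224 = 3782
Band 2: 14112 * 0.956 = 13491
Band 3: 72178 * 0.95 = 68569
Band 4: 65075 * 0.938 = 61040
Band 5: 16884 * 0.953 + 77264 * 0.53 = 16090 + 40950 = 57040
Population now: 0–9=3782, 10–19=13491, 20–29=68569, 30–39=61040, 40+=57040
[period 3]
Births: 61040 * 0.224 = 13673
Band 2: 3782 * 0.956 = 3616
Band 3: 13491 * 0.95 = 12816
Band 4: 68569 * 0.938 = 64318
Band 5: 61040 * 0.953 + 57040 * 0.53 = 58171 + 30231 = 88402
Population now: 0–9=13673, 10–19=3616, 20–29=12816, 30–39=64318, 40+=88402
Total after period 3: 13673 + 3616 + 12816 + 64318 + 88402 = 182825

182825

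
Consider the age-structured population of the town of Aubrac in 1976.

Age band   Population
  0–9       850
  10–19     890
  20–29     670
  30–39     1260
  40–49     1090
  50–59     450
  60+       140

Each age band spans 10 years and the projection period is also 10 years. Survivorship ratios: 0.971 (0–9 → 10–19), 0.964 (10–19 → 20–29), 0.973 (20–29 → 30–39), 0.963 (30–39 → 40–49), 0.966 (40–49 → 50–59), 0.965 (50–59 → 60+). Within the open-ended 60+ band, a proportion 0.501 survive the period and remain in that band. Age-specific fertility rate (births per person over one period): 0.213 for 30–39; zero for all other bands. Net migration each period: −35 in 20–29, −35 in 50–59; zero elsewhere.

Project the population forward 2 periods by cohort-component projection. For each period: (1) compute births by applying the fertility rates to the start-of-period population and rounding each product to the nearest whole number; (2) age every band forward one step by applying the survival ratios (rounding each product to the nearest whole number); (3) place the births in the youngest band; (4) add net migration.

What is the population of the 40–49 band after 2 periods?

628

Call the groups 1 to 7, youngest first.
Period 1.
Births: 1260 × 0.213 = 268
Group 2: 850 × 0.971 = 825
Group 3: 890 × 0.964 = 858
Group 4: 670 × 0.973 = 652
Group 5: 1260 × 0.963 = 1213
Group 6: 1090 × 0.966 = 1053
Group 7: 450 × 0.965 + 140 × 0.501 = 434 + 70 = 504
Net migration: Group 3 − 35 → 823; Group 6 − 35 → 1018
→ [268, 825, 823, 652, 1213, 1018, 504]
Period 2.
Births: 652 × 0.213 = 139
Group 2: 268 × 0.971 = 260
Group 3: 825 × 0.964 = 795
Group 4: 823 × 0.973 = 801
Group 5: 652 × 0.963 = 628
Group 6: 1213 × 0.966 = 1172
Group 7: 1018 × 0.965 + 504 × 0.501 = 982 + 253 = 1235
Net migration: Group 3 − 35 → 760; Group 6 − 35 → 1137
→ [139, 260, 760, 801, 628, 1137, 1235]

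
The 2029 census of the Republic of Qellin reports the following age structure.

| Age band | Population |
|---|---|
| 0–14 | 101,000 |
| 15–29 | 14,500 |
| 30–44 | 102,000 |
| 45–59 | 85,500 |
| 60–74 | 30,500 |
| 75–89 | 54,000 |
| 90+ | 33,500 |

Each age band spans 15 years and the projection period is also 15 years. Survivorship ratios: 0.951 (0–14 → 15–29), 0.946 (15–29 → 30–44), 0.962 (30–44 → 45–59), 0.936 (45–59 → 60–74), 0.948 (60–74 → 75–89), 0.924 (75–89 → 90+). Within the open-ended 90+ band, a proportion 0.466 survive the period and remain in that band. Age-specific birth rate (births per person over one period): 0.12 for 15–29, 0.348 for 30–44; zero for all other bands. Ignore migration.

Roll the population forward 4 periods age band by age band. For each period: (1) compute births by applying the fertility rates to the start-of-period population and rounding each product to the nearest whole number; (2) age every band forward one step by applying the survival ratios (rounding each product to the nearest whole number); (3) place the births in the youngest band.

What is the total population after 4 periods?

313595

Let group 1 be 0–14 through group 7 = 90+.
[period 1]
Births: 14500 × 0.12 = 1740 ; 102000 × 0.348 = 35496 — total 37236
Group 2: 101000 × 0.951 = 96051
Group 3: 14500 × 0.946 = 13717
Group 4: 102000 × 0.962 = 98124
Group 5: 85500 × 0.936 = 80028
Group 6: 30500 × 0.948 = 28914
Group 7: 54000 × 0.924 + 33500 × 0.466 = 49896 + 15611 = 65507
End of period: [37236, 96051, 13717, 98124, 80028, 28914, 65507]
[period 2]
Births: 96051 × 0.12 = 11526 ; 13717 × 0.348 = 4774 — total 16300
Group 2: 37236 × 0.951 = 35411
Group 3: 96051 × 0.946 = 90864
Group 4: 13717 × 0.962 = 13196
Group 5: 98124 × 0.936 = 91844
Group 6: 80028 × 0.948 = 75867
Group 7: 28914 × 0.924 + 65507 × 0.466 = 26717 + 30526 = 57243
End of period: [16300, 35411, 90864, 13196, 91844, 75867, 57243]
[period 3]
Births: 35411 × 0.12 = 4249 ; 90864 × 0.348 = 31621 — total 35870
Group 2: 16300 × 0.951 = 15501
Group 3: 35411 × 0.946 = 33499
Group 4: 90864 × 0.962 = 87411
Group 5: 13196 × 0.936 = 12351
Group 6: 91844 × 0.948 = 87068
Group 7: 75867 × 0.924 + 57243 × 0.466 = 70101 + 26675 = 96776
End of period: [35870, 15501, 33499, 87411, 12351, 87068, 96776]
[period 4]
Births: 15501 × 0.12 = 1860 ; 33499 × 0.348 = 11658 — total 13518
Group 2: 35870 × 0.951 = 34112
Group 3: 15501 × 0.946 = 14664
Group 4: 33499 × 0.962 = 32226
Group 5: 87411 × 0.936 = 81817
Group 6: 12351 × 0.948 = 11709
Group 7: 87068 × 0.924 + 96776 × 0.466 = 80451 + 45098 = 125549
End of period: [13518, 34112, 14664, 32226, 81817, 11709, 125549]
Total after period 4: 13518 + 34112 + 14664 + 32226 + 81817 + 11709 + 125549 = 313595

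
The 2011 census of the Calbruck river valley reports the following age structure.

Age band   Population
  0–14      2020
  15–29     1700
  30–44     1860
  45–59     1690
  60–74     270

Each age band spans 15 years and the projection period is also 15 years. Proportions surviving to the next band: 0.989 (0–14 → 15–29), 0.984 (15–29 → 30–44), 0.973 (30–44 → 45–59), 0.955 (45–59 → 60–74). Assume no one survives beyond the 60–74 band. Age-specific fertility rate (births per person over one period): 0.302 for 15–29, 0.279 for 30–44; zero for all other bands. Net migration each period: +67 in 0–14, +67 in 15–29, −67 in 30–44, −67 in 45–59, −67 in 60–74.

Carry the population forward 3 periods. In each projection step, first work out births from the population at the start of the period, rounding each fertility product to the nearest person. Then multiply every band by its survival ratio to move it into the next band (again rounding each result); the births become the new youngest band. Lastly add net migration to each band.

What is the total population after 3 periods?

6433

— Period 1 —
Births: 1700 × 0.302 = 513  |  1860 × 0.279 = 519 ⇒ total 1032
15–29: 2020 × 0.989 = 1998
30–44: 1700 × 0.984 = 1673
45–59: 1860 × 0.973 = 1810
60–74: 1690 × 0.955 = 1614
Net migration: 0–14 + 67 → 1099; 15–29 + 67 → 2065; 30–44 − 67 → 1606; 45–59 − 67 → 1743; 60–74 − 67 → 1547
→ [1099, 2065, 1606, 1743, 1547]
— Period 2 —
Births: 2065 × 0.302 = 624  |  1606 × 0.279 = 448 ⇒ total 1072
15–29: 1099 × 0.989 = 1087
30–44: 2065 × 0.984 = 2032
45–59: 1606 × 0.973 = 1563
60–74: 1743 × 0.955 = 1665
Net migration: 0–14 + 67 → 1139; 15–29 + 67 → 1154; 30–44 − 67 → 1965; 45–59 − 67 → 1496; 60–74 − 67 → 1598
→ [1139, 1154, 1965, 1496, 1598]
— Period 3 —
Births: 1154 × 0.302 = 349  |  1965 × 0.279 = 548 ⇒ total 897
15–29: 1139 × 0.989 = 1126
30–44: 1154 × 0.984 = 1136
45–59: 1965 × 0.973 = 1912
60–74: 1496 × 0.955 = 1429
Net migration: 0–14 + 67 → 964; 15–29 + 67 → 1193; 30–44 − 67 → 1069; 45–59 − 67 → 1845; 60–74 − 67 → 1362
→ [964, 1193, 1069, 1845, 1362]
Total after period 3: 964 + 1193 + 1069 + 1845 + 1362 = 6433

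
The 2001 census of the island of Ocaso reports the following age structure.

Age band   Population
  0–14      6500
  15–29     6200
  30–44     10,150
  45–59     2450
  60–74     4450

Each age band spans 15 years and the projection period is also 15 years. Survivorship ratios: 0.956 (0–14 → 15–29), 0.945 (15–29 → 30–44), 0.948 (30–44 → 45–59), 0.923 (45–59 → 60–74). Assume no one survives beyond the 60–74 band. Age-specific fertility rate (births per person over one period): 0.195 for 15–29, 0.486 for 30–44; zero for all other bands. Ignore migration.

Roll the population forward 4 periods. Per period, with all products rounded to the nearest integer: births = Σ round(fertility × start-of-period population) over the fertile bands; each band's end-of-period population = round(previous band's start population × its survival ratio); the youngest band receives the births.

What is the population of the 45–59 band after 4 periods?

5260

Period 1.
Births: 6200 * 0.195 = 1209, 10150 * 0.486 = 4933 — total 6142
15–29: 6500 * 0.956 = 6214
30–44: 6200 * 0.945 = 5859
45–59: 10150 * 0.948 = 9622
60–74: 2450 * 0.923 = 2261
Population now: 0–14=6142, 15–29=6214, 30–44=5859, 45–59=9622, 60–74=2261
Period 2.
Births: 6214 * 0.195 = 1212, 5859 * 0.486 = 2847 — total 4059
15–29: 6142 * 0.956 = 5872
30–44: 6214 * 0.945 = 5872
45–59: 5859 * 0.948 = 5554
60–74: 9622 * 0.923 = 8881
Population now: 0–14=4059, 15–29=5872, 30–44=5872, 45–59=5554, 60–74=8881
Period 3.
Births: 5872 * 0.195 = 1145, 5872 * 0.486 = 2854 — total 3999
15–29: 4059 * 0.956 = 3880
30–44: 5872 * 0.945 = 5549
45–59: 5872 * 0.948 = 5567
60–74: 5554 * 0.923 = 5126
Population now: 0–14=3999, 15–29=3880, 30–44=5549, 45–59=5567, 60–74=5126
Period 4.
Births: 3880 * 0.195 = 757, 5549 * 0.486 = 2697 — total 3454
15–29: 3999 * 0.956 = 3823
30–44: 3880 * 0.945 = 3667
45–59: 5549 * 0.948 = 5260
60–74: 5567 * 0.923 = 5138
Population now: 0–14=3454, 15–29=3823, 30–44=3667, 45–59=5260, 60–74=5138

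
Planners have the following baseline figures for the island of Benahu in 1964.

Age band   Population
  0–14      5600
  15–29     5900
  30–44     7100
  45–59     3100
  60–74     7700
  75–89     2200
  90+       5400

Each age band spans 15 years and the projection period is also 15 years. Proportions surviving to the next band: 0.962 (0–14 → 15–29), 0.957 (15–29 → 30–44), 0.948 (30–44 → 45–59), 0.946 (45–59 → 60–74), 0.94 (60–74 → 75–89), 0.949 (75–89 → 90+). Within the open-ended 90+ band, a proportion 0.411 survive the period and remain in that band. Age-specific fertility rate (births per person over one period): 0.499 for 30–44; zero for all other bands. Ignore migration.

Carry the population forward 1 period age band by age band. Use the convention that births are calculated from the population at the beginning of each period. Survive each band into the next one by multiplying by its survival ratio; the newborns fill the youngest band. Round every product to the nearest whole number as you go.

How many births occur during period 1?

Period 1:
Births: 7100 × 0.499 = 3543
15–29: 5600 × 0.962 = 5387
30–44: 5900 × 0.957 = 5646
45–59: 7100 × 0.948 = 6731
60–74: 3100 × 0.946 = 2933
75–89: 7700 × 0.94 = 7238
90+: 2200 × 0.949 + 5400 × 0.411 = 2088 + 2219 = 4307
Population now: 0–14=3543, 15–29=5387, 30–44=5646, 45–59=6731, 60–74=2933, 75–89=7238, 90+=4307

3543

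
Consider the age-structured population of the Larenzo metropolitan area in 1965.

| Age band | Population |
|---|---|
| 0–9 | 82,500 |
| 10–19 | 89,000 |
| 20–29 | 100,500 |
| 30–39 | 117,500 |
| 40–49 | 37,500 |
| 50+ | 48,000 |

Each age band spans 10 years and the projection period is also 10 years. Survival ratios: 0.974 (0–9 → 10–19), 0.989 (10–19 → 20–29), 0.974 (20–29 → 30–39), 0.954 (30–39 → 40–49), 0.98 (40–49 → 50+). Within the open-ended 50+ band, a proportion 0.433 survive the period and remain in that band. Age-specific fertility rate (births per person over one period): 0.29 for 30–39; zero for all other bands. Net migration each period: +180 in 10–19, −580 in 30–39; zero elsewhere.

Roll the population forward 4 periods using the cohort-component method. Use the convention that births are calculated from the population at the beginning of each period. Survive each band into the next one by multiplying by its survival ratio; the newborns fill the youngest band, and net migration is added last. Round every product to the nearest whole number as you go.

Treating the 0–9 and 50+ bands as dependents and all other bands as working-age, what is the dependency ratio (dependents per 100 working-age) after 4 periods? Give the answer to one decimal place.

(Groups numbered youngest = 1 to oldest = 6.)
[period 1]
Births: 117500 * 0.29 = 34075
Group 2: 82500 * 0.974 = 80355
Group 3: 89000 * 0.989 = 88021
Group 4: 100500 * 0.974 = 97887
Group 5: 117500 * 0.954 = 112095
Group 6: 37500 * 0.98 + 48000 * 0.433 = 36750 + 20784 = 57534
Net migration: Group 2 + 180 → 80535; Group 4 − 580 → 97307
Giving 34075 / 80535 / 88021 / 97307 / 112095 / 57534.
[period 2]
Births: 97307 * 0.29 = 28219
Group 2: 34075 * 0.974 = 33189
Group 3: 80535 * 0.989 = 79649
Group 4: 88021 * 0.974 = 85732
Group 5: 97307 * 0.954 = 92831
Group 6: 112095 * 0.98 + 57534 * 0.433 = 109853 + 24912 = 134765
Net migration: Group 2 + 180 → 33369; Group 4 − 580 → 85152
Giving 28219 / 33369 / 79649 / 85152 / 92831 / 134765.
[period 3]
Births: 85152 * 0.29 = 24694
Group 2: 28219 * 0.974 = 27485
Group 3: 33369 * 0.989 = 33002
Group 4: 79649 * 0.974 = 77578
Group 5: 85152 * 0.954 = 81235
Group 6: 92831 * 0.98 + 134765 * 0.433 = 90974 + 58353 = 149327
Net migration: Group 2 + 180 → 27665; Group 4 − 580 → 76998
Giving 24694 / 27665 / 33002 / 76998 / 81235 / 149327.
[period 4]
Births: 76998 * 0.29 = 22329
Group 2: 24694 * 0.974 = 24052
Group 3: 27665 * 0.989 = 27361
Group 4: 33002 * 0.974 = 32144
Group 5: 76998 * 0.954 = 73456
Group 6: 81235 * 0.98 + 149327 * 0.433 = 79610 + 64659 = 144269
Net migration: Group 2 + 180 → 24232; Group 4 − 580 → 31564
Giving 22329 / 24232 / 27361 / 31564 / 73456 / 144269.
Dependents (band 0–9 + band 50+) = 22329 + 144269 = 166598; working-age = 156613; ratio = 166598/156613 × 100 = 106.4

106.4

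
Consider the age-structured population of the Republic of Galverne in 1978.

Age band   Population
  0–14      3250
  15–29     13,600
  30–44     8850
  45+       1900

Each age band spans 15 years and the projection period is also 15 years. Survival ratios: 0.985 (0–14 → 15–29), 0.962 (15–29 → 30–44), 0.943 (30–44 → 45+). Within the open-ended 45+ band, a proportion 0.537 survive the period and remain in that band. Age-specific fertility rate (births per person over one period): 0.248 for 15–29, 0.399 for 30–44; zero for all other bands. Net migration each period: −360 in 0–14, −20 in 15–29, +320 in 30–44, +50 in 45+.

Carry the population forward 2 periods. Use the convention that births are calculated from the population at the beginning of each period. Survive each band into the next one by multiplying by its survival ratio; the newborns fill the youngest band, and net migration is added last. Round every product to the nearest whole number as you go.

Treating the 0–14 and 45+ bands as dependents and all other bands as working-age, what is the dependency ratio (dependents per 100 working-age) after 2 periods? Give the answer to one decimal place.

Period 1:
Births: 13600 × 0.248 = 3373 ; 8850 × 0.399 = 3531 — total 6904
15–29: 3250 × 0.985 = 3201
30–44: 13600 × 0.962 = 13083
45+: 8850 × 0.943 + 1900 × 0.537 = 8346 + 1020 = 9366
Net migration: 0–14 − 360 → 6544; 15–29 − 20 → 3181; 30–44 + 320 → 13403; 45+ + 50 → 9416
Giving 6544 / 3181 / 13403 / 9416.
Period 2:
Births: 3181 × 0.248 = 789 ; 13403 × 0.399 = 5348 — total 6137
15–29: 6544 × 0.985 = 6446
30–44: 3181 × 0.962 = 3060
45+: 13403 × 0.943 + 9416 × 0.537 = 12639 + 5056 = 17695
Net migration: 0–14 − 360 → 5777; 15–29 − 20 → 6426; 30–44 + 320 → 3380; 45+ + 50 → 17745
Giving 5777 / 6426 / 3380 / 17745.
Dependents (band 0–14 + band 45+) = 5777 + 17745 = 23522; working-age = 9806; ratio = 23522/9806 × 100 = 239.9

239.9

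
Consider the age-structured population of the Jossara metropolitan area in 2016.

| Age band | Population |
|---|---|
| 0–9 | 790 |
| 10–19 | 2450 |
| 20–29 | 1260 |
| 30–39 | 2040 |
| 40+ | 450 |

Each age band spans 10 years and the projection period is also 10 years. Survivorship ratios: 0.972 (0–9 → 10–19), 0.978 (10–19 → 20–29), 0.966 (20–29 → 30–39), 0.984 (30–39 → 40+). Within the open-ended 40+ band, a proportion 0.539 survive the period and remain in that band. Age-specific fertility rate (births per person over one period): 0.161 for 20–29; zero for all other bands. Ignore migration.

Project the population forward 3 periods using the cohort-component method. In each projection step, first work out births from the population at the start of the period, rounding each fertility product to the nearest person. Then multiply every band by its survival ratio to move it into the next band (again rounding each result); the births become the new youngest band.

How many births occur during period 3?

Period 1.
Births: 1260 × 0.161 = 203
10–19: 790 × 0.972 = 768
20–29: 2450 × 0.978 = 2396
30–39: 1260 × 0.966 = 1217
40+: 2040 × 0.984 + 450 × 0.539 = 2007 + 243 = 2250
Population now: 0–9=203, 10–19=768, 20–29=2396, 30–39=1217, 40+=2250
Period 2.
Births: 2396 × 0.161 = 386
10–19: 203 × 0.972 = 197
20–29: 768 × 0.978 = 751
30–39: 2396 × 0.966 = 2315
40+: 1217 × 0.984 + 2250 × 0.539 = 1198 + 1213 = 2411
Population now: 0–9=386, 10–19=197, 20–29=751, 30–39=2315, 40+=2411
Period 3.
Births: 751 × 0.161 = 121
10–19: 386 × 0.972 = 375
20–29: 197 × 0.978 = 193
30–39: 751 × 0.966 = 725
40+: 2315 × 0.984 + 2411 × 0.539 = 2278 + 1300 = 3578
Population now: 0–9=121, 10–19=375, 20–29=193, 30–39=725, 40+=3578

121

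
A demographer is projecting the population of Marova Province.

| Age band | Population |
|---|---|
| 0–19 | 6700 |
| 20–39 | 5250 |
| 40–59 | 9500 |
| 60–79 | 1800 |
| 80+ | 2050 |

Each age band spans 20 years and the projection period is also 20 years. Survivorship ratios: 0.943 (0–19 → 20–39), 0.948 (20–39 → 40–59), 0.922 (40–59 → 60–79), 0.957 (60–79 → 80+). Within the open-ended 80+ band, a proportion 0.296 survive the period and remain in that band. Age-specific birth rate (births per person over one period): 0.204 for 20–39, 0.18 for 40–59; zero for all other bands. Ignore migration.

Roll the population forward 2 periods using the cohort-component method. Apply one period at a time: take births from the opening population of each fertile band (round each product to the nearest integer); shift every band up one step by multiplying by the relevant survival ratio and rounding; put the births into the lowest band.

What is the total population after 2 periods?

24457

Period 1.
Births: 5250 × 0.204 = 1071 ; 9500 × 0.18 = 1710 → 2781
20–39: 6700 × 0.943 = 6318
40–59: 5250 × 0.948 = 4977
60–79: 9500 × 0.922 = 8759
80+: 1800 × 0.957 + 2050 × 0.296 = 1723 + 607 = 2330
End of period: [2781, 6318, 4977, 8759, 2330]
Period 2.
Births: 6318 × 0.204 = 1289 ; 4977 × 0.18 = 896 → 2185
20–39: 2781 × 0.943 = 2622
40–59: 6318 × 0.948 = 5989
60–79: 4977 × 0.922 = 4589
80+: 8759 × 0.957 + 2330 × 0.296 = 8382 + 690 = 9072
End of period: [2185, 2622, 5989, 4589, 9072]
Total after period 2: 2185 + 2622 + 5989 + 4589 + 9072 = 24457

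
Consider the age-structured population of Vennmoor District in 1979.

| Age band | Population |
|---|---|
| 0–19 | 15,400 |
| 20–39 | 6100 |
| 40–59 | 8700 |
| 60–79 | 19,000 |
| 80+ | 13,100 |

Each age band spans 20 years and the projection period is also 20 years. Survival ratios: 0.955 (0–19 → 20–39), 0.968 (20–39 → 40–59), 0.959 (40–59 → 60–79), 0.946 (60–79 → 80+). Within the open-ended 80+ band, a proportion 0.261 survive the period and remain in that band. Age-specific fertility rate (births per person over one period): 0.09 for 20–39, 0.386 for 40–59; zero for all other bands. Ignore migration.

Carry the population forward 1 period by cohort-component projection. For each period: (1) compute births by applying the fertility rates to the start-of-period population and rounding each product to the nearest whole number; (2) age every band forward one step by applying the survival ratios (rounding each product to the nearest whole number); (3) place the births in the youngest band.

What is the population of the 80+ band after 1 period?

21393

Period 1:
Births: 6100 × 0.09 = 549  |  8700 × 0.386 = 3358 → 3907
20–39: 15400 × 0.955 = 14707
40–59: 6100 × 0.968 = 5905
60–79: 8700 × 0.959 = 8343
80+: 19000 × 0.946 + 13100 × 0.261 = 17974 + 3419 = 21393
Giving 3907 / 14707 / 5905 / 8343 / 21393.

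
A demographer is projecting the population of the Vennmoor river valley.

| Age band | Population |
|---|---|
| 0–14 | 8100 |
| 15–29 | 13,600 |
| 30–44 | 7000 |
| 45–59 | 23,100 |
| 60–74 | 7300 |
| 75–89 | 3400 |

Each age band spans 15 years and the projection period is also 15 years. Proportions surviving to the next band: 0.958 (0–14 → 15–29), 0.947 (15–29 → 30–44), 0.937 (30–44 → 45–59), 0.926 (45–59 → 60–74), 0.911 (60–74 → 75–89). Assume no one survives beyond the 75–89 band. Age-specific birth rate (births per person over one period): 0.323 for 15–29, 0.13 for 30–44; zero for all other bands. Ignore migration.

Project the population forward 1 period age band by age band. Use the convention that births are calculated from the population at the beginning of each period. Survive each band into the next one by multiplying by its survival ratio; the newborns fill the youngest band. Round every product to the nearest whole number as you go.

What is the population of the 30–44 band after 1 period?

12879

[period 1]
Births: 13600 × 0.323 = 4393 ; 7000 × 0.13 = 910 → total 5303
15–29: 8100 × 0.958 = 7760
30–44: 13600 × 0.947 = 12879
45–59: 7000 × 0.937 = 6559
60–74: 23100 × 0.926 = 21391
75–89: 7300 × 0.911 = 6650
Giving 5303 / 7760 / 12879 / 6559 / 21391 / 6650.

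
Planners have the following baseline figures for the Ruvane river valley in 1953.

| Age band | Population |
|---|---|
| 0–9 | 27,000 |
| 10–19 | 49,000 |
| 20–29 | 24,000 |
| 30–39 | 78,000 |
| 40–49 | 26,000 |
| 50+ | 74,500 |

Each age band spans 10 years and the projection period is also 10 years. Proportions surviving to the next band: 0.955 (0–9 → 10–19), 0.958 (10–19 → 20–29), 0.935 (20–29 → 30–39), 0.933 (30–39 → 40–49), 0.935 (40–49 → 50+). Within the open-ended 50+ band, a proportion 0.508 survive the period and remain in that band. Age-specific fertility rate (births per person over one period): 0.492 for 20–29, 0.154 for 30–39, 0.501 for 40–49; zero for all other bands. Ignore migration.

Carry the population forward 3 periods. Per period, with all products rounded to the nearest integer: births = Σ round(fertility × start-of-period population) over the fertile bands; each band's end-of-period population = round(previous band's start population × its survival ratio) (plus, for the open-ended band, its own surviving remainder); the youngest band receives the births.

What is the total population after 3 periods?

257515

(Bands numbered youngest = 1 to oldest = 6.)
— Period 1 —
Births: 24000 × 0.492 = 11808 ; 78000 × 0.154 = 12012 ; 26000 × 0.501 = 13026 → total 36846
Band 2: 27000 × 0.955 = 25785
Band 3: 49000 × 0.958 = 46942
Band 4: 24000 × 0.935 = 22440
Band 5: 78000 × 0.933 = 72774
Band 6: 26000 × 0.935 + 74500 × 0.508 = 24310 + 37846 = 62156
Giving 36846 / 25785 / 46942 / 22440 / 72774 / 62156.
— Period 2 —
Births: 46942 × 0.492 = 23095 ; 22440 × 0.154 = 3456 ; 72774 × 0.501 = 36460 → total 63011
Band 2: 36846 × 0.955 = 35188
Band 3: 25785 × 0.958 = 24702
Band 4: 46942 × 0.935 = 43891
Band 5: 22440 × 0.933 = 20937
Band 6: 72774 × 0.935 + 62156 × 0.508 = 68044 + 31575 = 99619
Giving 63011 / 35188 / 24702 / 43891 / 20937 / 99619.
— Period 3 —
Births: 24702 × 0.492 = 12153 ; 43891 × 0.154 = 6759 ; 20937 × 0.501 = 10489 → total 29401
Band 2: 63011 × 0.955 = 60176
Band 3: 35188 × 0.958 = 33710
Band 4: 24702 × 0.935 = 23096
Band 5: 43891 × 0.933 = 40950
Band 6: 20937 × 0.935 + 99619 × 0.508 = 19576 + 50606 = 70182
Giving 29401 / 60176 / 33710 / 23096 / 40950 / 70182.
Total after period 3: 29401 + 60176 + 33710 + 23096 + 40950 + 70182 = 257515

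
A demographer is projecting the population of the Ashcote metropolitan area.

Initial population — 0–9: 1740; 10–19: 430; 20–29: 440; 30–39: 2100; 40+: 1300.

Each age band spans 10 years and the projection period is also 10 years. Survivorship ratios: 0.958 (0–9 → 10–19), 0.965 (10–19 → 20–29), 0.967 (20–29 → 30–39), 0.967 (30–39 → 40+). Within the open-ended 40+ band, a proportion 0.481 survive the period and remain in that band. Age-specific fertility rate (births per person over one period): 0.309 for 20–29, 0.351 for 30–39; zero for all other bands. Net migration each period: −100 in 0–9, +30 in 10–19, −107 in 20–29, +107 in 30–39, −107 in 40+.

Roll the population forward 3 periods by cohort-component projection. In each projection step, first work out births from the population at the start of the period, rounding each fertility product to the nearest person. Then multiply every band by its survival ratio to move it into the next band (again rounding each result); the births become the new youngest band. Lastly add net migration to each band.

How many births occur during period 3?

615

— Period 1 —
Births: 440 * 0.309 = 136 ; 2100 * 0.351 = 737 — total 873
10–19: 1740 * 0.958 = 1667
20–29: 430 * 0.965 = 415
30–39: 440 * 0.967 = 425
40+: 2100 * 0.967 + 1300 * 0.481 = 2031 + 625 = 2656
Net migration: 0–9 − 100 → 773; 10–19 + 30 → 1697; 20–29 − 107 → 308; 30–39 + 107 → 532; 40+ − 107 → 2549
End of period: [773, 1697, 308, 532, 2549]
— Period 2 —
Births: 308 * 0.309 = 95 ; 532 * 0.351 = 187 — total 282
10–19: 773 * 0.958 = 741
20–29: 1697 * 0.965 = 1638
30–39: 308 * 0.967 = 298
40+: 532 * 0.967 + 2549 * 0.481 = 514 + 1226 = 1740
Net migration: 0–9 − 100 → 182; 10–19 + 30 → 771; 20–29 − 107 → 1531; 30–39 + 107 → 405; 40+ − 107 → 1633
End of period: [182, 771, 1531, 405, 1633]
— Period 3 —
Births: 1531 * 0.309 = 473 ; 405 * 0.351 = 142 — total 615
10–19: 182 * 0.958 = 174
20–29: 771 * 0.965 = 744
30–39: 1531 * 0.967 = 1480
40+: 405 * 0.967 + 1633 * 0.481 = 392 + 785 = 1177
Net migration: 0–9 − 100 → 515; 10–19 + 30 → 204; 20–29 − 107 → 637; 30–39 + 107 → 1587; 40+ − 107 → 1070
End of period: [515, 204, 637, 1587, 1070]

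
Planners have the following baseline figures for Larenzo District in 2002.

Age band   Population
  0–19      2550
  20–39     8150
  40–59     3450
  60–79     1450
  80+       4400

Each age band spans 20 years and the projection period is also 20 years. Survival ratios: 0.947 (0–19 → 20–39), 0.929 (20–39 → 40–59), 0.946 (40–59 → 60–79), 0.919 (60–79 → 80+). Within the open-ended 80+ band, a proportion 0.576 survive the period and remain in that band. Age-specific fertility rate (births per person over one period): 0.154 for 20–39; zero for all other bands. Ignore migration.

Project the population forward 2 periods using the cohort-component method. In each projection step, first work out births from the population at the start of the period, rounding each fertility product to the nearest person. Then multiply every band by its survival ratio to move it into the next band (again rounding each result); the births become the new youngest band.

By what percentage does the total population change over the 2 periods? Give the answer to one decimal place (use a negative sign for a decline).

— Period 1 —
Births: 8150 × 0.154 = 1255
20–39: 2550 × 0.947 = 2415
40–59: 8150 × 0.929 = 7571
60–79: 3450 × 0.946 = 3264
80+: 1450 × 0.919 + 4400 × 0.576 = 1333 + 2534 = 3867
End of period: [1255, 2415, 7571, 3264, 3867]
— Period 2 —
Births: 2415 × 0.154 = 372
20–39: 1255 × 0.947 = 1188
40–59: 2415 × 0.929 = 2244
60–79: 7571 × 0.946 = 7162
80+: 3264 × 0.919 + 3867 × 0.576 = 3000 + 2227 = 5227
End of period: [372, 1188, 2244, 7162, 5227]
Total: 20000 → 16193; change = -3807; percentage change = -19.0%

-19.0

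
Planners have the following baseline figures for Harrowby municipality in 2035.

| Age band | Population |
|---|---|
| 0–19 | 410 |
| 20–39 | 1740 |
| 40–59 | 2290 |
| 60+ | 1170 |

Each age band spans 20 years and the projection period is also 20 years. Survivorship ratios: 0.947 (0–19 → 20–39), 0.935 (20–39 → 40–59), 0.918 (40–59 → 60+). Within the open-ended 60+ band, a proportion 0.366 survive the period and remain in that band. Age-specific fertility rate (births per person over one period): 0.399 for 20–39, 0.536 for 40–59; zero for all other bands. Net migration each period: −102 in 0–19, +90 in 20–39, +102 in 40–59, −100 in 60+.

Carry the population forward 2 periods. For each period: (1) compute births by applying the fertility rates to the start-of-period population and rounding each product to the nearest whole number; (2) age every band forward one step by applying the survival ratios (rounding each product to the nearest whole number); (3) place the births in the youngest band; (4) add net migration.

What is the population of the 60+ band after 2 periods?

Period 1:
Births: 1740 * 0.399 = 694  |  2290 * 0.536 = 1227 → 1921
20–39: 410 * 0.947 = 388
40–59: 1740 * 0.935 = 1627
60+: 2290 * 0.918 + 1170 * 0.366 = 2102 + 428 = 2530
Net migration: 0–19 − 102 → 1819; 20–39 + 90 → 478; 40–59 + 102 → 1729; 60+ − 100 → 2430
End of period: [1819, 478, 1729, 2430]
Period 2:
Births: 478 * 0.399 = 191  |  1729 * 0.536 = 927 → 1118
20–39: 1819 * 0.947 = 1723
40–59: 478 * 0.935 = 447
60+: 1729 * 0.918 + 2430 * 0.366 = 1587 + 889 = 2476
Net migration: 0–19 − 102 → 1016; 20–39 + 90 → 1813; 40–59 + 102 → 549; 60+ − 100 → 2376
End of period: [1016, 1813, 549, 2376]

2376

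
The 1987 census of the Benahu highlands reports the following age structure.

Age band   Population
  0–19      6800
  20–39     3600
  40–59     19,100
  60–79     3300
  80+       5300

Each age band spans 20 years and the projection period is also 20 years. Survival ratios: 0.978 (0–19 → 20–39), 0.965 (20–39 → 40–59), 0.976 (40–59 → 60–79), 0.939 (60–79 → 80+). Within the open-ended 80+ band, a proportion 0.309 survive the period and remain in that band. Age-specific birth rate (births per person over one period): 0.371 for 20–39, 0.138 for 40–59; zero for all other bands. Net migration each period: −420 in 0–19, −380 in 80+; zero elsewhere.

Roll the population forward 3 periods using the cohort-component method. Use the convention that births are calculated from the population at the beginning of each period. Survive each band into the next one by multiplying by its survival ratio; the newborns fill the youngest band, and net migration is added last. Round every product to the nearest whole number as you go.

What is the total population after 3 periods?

22352

Numbering the bands 1..5 from youngest to oldest:
[period 1]
Births: 3600 × 0.371 = 1336  |  19100 × 0.138 = 2636 → total 3972
Band 2: 6800 × 0.978 = 6650
Band 3: 3600 × 0.965 = 3474
Band 4: 19100 × 0.976 = 18642
Band 5: 3300 × 0.939 + 5300 × 0.309 = 3099 + 1638 = 4737
Net migration: Band 1 − 420 → 3552; Band 5 − 380 → 4357
End of period: [3552, 6650, 3474, 18642, 4357]
[period 2]
Births: 6650 × 0.371 = 2467  |  3474 × 0.138 = 479 → total 2946
Band 2: 3552 × 0.978 = 3474
Band 3: 6650 × 0.965 = 6417
Band 4: 3474 × 0.976 = 3391
Band 5: 18642 × 0.939 + 4357 × 0.309 = 17505 + 1346 = 18851
Net migration: Band 1 − 420 → 2526; Band 5 − 380 → 18471
End of period: [2526, 3474, 6417, 3391, 18471]
[period 3]
Births: 3474 × 0.371 = 1289  |  6417 × 0.138 = 886 → total 2175
Band 2: 2526 × 0.978 = 2470
Band 3: 3474 × 0.965 = 3352
Band 4: 6417 × 0.976 = 6263
Band 5: 3391 × 0.939 + 18471 × 0.309 = 3184 + 5708 = 8892
Net migration: Band 1 − 420 → 1755; Band 5 − 380 → 8512
End of period: [1755, 2470, 3352, 6263, 8512]
Total after period 3: 1755 + 2470 + 3352 + 6263 + 8512 = 22352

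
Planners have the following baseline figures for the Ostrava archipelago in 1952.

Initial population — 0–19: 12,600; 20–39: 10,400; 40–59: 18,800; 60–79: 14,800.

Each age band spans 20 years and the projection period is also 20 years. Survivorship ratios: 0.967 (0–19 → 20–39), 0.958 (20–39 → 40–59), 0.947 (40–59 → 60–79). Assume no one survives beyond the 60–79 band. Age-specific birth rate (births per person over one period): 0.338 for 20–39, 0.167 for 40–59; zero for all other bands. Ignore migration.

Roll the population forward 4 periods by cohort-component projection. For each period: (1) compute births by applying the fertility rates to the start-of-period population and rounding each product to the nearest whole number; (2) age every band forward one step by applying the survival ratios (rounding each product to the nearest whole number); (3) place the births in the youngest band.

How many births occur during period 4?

2920

— Period 1 —
Births: 10400 × 0.338 = 3515 ; 18800 × 0.167 = 3140 → total 6655
20–39: 12600 × 0.967 = 12184
40–59: 10400 × 0.958 = 9963
60–79: 18800 × 0.947 = 17804
End of period: [6655, 12184, 9963, 17804]
— Period 2 —
Births: 12184 × 0.338 = 4118 ; 9963 × 0.167 = 1664 → total 5782
20–39: 6655 × 0.967 = 6435
40–59: 12184 × 0.958 = 11672
60–79: 9963 × 0.947 = 9435
End of period: [5782, 6435, 11672, 9435]
— Period 3 —
Births: 6435 × 0.338 = 2175 ; 11672 × 0.167 = 1949 → total 4124
20–39: 5782 × 0.967 = 5591
40–59: 6435 × 0.958 = 6165
60–79: 11672 × 0.947 = 11053
End of period: [4124, 5591, 6165, 11053]
— Period 4 —
Births: 5591 × 0.338 = 1890 ; 6165 × 0.167 = 1030 → total 2920
20–39: 4124 × 0.967 = 3988
40–59: 5591 × 0.958 = 5356
60–79: 6165 × 0.947 = 5838
End of period: [2920, 3988, 5356, 5838]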